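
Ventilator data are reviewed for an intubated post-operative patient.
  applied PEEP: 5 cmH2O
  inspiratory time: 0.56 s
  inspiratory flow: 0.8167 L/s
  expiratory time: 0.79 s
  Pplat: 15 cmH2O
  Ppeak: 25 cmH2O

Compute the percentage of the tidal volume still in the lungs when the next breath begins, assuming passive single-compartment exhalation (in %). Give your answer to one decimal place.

Vt = flow × Ti = 0.8167 L/s × 0.56 s × 1000 mL/L = 457.35 mL.
R = (PIP − Pplat)/V̇ = (25 − 15) / 0.8167 = 10.0/0.8167 = 12.244 cmH2O·s/L.
C = Vt/(Pplat − PEEP) = 457.35 / (15 − 5) = 457.35/10.0 = 45.735 mL/cmH2O.
τ = R × C = 12.244 × 0.04574 L/cmH2O = 0.56 s.
Fraction remaining at end-expiration = e^(−Te/τ) = e^(−0.79/0.56) = 0.244 → 24.4%.

24.4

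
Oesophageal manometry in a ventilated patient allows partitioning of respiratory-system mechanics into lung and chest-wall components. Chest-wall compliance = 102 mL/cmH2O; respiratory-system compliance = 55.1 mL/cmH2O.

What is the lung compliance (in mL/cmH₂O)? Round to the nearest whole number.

1/CL = 1/Crs − 1/Ccw.
1/CL = 1/55.1 − 1/102 = 0.008345.
CL = 119.83 mL/cmH2O.

120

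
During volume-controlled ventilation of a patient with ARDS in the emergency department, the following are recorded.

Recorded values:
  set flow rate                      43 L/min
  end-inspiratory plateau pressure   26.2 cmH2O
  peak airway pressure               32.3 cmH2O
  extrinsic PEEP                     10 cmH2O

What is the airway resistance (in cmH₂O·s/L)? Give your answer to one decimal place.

Flow: 43 L/min ÷ 60 = 0.7167 L/s.
Raw = (PIP − Pplat) / flow = (32.3 − 26.2) / 0.7167 = 6.1 / 0.7167 = 8.511 cmH2O·s/L.

8.5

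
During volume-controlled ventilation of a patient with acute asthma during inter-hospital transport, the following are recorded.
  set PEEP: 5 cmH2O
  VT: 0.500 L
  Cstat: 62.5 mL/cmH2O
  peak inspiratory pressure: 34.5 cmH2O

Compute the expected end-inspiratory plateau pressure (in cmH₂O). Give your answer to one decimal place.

13.0

Pplat = PEEP + Vt / Cstat = 5 + 500 / 62.5 = 5 + 8.0 = 13.0 cmH2O.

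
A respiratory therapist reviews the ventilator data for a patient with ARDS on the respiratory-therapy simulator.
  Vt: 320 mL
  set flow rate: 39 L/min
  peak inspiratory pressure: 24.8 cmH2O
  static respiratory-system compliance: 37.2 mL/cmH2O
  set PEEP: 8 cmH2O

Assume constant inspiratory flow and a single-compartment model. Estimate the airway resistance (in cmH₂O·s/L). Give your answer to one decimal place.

12.6

Flow: 39 L/min ÷ 60 = 0.65 L/s.
Equation of motion (constant flow): PIP = Vt/C + R·V̇ + PEEP.
R·V̇ = PIP − Vt/C − PEEP = 24.8 − 320/37.2 − 8 = 24.8 − 8.602 − 8 = 8.198 cmH2O.
R = 8.198 / 0.65 = 12.612 cmH2O·s/L.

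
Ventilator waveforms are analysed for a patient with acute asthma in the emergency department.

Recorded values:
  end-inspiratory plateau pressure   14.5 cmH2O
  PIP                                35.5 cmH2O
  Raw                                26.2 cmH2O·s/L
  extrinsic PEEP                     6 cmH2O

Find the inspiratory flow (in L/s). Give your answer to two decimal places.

0.80

flow = (PIP − Pplat) / Raw = 21.0 / 26.2 = 0.8015 L/s.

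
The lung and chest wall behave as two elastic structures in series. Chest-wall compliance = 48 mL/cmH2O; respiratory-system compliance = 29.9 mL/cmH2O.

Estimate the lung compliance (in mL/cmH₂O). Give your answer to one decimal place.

79.3

1/CL = 1/Crs − 1/Ccw.
1/CL = 1/29.9 − 1/48 = 0.01261.
CL = 79.302 mL/cmH2O.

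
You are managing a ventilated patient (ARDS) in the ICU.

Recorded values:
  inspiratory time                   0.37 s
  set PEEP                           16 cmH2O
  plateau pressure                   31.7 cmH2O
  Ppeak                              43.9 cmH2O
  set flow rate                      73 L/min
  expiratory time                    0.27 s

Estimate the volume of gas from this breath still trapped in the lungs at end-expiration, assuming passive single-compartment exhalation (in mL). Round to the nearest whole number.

Flow: 73 L/min ÷ 60 = 1.2167 L/s.
Vt = flow × Ti = 1.2167 L/s × 0.37 s × 1000 mL/L = 450.18 mL.
R = (PIP − Pplat)/V̇ = (43.9 − 31.7) / 1.2167 = 12.2/1.2167 = 10.027 cmH2O·s/L.
C = Vt/(Pplat − PEEP) = 450.18 / (31.7 − 16) = 450.18/15.7 = 28.674 mL/cmH2O.
τ = R × C = 10.027 × 0.02867 L/cmH2O = 0.2875 s.
Fraction remaining = e^(−Te/τ) = e^(−0.27/0.2875) = 0.391.
Trapped volume = 450.18 × 0.391 = 176.02 mL.

176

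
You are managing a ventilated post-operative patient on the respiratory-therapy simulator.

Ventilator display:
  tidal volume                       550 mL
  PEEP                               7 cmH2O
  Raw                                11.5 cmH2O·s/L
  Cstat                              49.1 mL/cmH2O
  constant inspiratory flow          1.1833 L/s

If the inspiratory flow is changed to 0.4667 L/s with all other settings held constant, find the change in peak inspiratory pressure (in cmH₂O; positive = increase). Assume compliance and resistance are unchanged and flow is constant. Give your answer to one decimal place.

-8.2

PIP = Vt/C + R·V̇ + PEEP (constant-flow equation of motion).
Only the resistive term changes: ΔPIP = R × ΔV̇ = 11.5 × (0.4667 − 1.1833) = 11.5 × -0.7166 = -8.241 cmH2O.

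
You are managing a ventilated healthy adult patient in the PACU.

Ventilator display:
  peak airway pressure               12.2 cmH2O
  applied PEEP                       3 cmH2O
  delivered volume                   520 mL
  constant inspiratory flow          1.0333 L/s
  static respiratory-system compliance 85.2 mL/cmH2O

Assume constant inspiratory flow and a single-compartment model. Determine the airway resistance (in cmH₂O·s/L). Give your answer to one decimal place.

3.0

Equation of motion (constant flow): PIP = Vt/C + R·V̇ + PEEP.
R·V̇ = PIP − Vt/C − PEEP = 12.2 − 520/85.2 − 3 = 12.2 − 6.103 − 3 = 3.097 cmH2O.
R = 3.097 / 1.0333 = 2.997 cmH2O·s/L.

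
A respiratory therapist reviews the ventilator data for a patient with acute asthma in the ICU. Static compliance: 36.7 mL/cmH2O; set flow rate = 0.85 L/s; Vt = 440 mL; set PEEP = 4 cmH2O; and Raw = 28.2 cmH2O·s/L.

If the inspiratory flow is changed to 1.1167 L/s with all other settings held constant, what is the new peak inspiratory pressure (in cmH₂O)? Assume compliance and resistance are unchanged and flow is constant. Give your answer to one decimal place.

47.5

PIP = Vt/C + R·V̇ + PEEP (constant-flow equation of motion).
Only the resistive term changes: ΔPIP = R × ΔV̇ = 28.2 × (1.1167 − 0.85) = 28.2 × 0.2667 = 7.521 cmH2O.
Original PIP = 440/36.7 + 28.2×0.85 + 4 = 39.959 cmH2O; new PIP = 39.959 + (7.521) = 47.48 cmH2O.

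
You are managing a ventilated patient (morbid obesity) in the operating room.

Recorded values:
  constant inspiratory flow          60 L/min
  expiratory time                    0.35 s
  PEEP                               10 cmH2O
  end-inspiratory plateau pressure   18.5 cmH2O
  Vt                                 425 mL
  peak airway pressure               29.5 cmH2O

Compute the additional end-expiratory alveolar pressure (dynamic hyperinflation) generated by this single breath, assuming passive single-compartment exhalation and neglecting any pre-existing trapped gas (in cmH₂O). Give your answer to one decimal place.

Flow: 60 L/min ÷ 60 = 1 L/s.
R = (PIP − Pplat)/V̇ = (29.5 − 18.5) / 1 = 11.0/1 = 11.0 cmH2O·s/L.
C = Vt/(Pplat − PEEP) = 425.0 / (18.5 − 10) = 425.0/8.5 = 50.0 mL/cmH2O.
τ = R × C = 11.0 × 0.05 L/cmH2O = 0.55 s.
Fraction remaining = e^(−Te/τ) = e^(−0.35/0.55) = 0.5292; trapped volume = 425.0 × 0.5292 = 224.91 mL.
Additional alveolar pressure from trapping ≈ V_trapped / C = 224.91 / 50.0 = 4.498 cmH2O.

4.5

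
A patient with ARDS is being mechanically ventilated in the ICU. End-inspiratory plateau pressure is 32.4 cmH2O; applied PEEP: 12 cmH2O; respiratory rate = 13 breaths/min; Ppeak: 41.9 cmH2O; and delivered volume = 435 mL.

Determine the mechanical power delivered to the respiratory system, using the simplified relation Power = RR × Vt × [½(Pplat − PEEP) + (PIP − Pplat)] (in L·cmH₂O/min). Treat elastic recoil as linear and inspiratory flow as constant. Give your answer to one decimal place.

111.4

Per-breath work = Vt × [½(Pplat−PEEP) + (PIP−Pplat)] = 0.435 × [0.5×20.4 + 9.5] = 0.435 × 19.7 = 8.57 L·cmH2O.
Power = 13 × 8.57 = 111.41 L·cmH2O/min.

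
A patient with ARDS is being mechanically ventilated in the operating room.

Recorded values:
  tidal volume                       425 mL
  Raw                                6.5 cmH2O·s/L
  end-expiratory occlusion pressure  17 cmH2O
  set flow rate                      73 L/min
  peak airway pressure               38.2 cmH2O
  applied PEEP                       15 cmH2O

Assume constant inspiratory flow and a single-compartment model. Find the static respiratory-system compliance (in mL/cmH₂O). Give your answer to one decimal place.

32.0

Flow: 73 L/min ÷ 60 = 1.2167 L/s.
Total PEEP = 17 cmH2O (set 15 + intrinsic 2); this is the baseline alveolar pressure.
Equation of motion (constant flow): PIP = Vt/C + R·V̇ + PEEP.
Vt/C = PIP − R·V̇ − PEEP = 38.2 − 6.5×1.2167 − 17 = 38.2 − 7.909 − 17 = 13.291 cmH2O.
C = Vt / 13.291 = 425 / 13.291 = 31.977 mL/cmH2O.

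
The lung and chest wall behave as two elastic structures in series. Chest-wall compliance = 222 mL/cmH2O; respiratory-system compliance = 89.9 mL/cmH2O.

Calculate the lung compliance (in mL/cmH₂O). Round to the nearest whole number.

1/CL = 1/Crs − 1/Ccw.
1/CL = 1/89.9 − 1/222 = 0.006619.
CL = 151.08 mL/cmH2O.

151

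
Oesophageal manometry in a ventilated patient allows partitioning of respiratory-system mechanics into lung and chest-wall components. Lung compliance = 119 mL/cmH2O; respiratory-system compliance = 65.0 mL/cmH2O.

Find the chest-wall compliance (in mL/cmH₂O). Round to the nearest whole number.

1/Ccw = 1/Crs − 1/CL.
1/Ccw = 1/65.0 − 1/119 = 0.006981.
Ccw = 143.25 mL/cmH2O.

143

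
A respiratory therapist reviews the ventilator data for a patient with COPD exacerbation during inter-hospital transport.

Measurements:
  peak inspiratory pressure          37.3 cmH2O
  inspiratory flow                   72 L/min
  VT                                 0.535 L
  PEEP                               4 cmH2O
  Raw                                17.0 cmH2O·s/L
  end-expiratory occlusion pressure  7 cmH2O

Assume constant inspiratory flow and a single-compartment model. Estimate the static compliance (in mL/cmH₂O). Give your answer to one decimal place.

Flow: 72 L/min ÷ 60 = 1.2 L/s.
Total PEEP = 7 cmH2O (set 4 + intrinsic 3); this is the baseline alveolar pressure.
Equation of motion (constant flow): PIP = Vt/C + R·V̇ + PEEP.
Vt/C = PIP − R·V̇ − PEEP = 37.3 − 17.0×1.2 − 7 = 37.3 − 20.4 − 7 = 9.9 cmH2O.
C = Vt / 9.9 = 535 / 9.9 = 54.04 mL/cmH2O.

54.0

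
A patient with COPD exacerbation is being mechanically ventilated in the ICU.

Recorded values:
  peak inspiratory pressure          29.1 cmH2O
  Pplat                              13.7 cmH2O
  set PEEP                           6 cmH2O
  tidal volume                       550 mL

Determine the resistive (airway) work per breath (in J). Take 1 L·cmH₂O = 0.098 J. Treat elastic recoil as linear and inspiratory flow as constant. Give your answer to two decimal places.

0.83

With constant inspiratory flow the resistive pressure is constant at PIP − Pplat = 29.1 − 13.7 = 15.4 cmH2O, so resistive work = 15.4 × 0.550 = 8.47 L·cmH2O.
× 0.098 J/(L·cmH2O) → 0.8301 J.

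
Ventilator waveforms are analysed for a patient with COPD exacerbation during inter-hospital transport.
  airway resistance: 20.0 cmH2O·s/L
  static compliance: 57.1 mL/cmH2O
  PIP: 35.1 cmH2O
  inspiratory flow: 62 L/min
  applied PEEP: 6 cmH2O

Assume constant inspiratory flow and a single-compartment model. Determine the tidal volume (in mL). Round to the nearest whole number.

Flow: 62 L/min ÷ 60 = 1.0333 L/s.
Equation of motion (constant flow): PIP = Vt/C + R·V̇ + PEEP.
Vt/C = PIP − R·V̇ − PEEP = 35.1 − 20.666 − 6 = 8.434 cmH2O.
Vt = C × 8.434 = 57.1 × 8.434 = 481.58 mL.

482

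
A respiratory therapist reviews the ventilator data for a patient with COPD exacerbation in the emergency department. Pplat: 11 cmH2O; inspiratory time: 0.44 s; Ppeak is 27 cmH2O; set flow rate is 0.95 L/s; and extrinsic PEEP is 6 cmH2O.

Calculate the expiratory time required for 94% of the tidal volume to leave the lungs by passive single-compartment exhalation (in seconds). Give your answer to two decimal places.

3.96

Vt = flow × Ti = 0.95 L/s × 0.44 s × 1000 mL/L = 418.0 mL.
R = (PIP − Pplat)/V̇ = (27 − 11) / 0.95 = 16.0/0.95 = 16.842 cmH2O·s/L.
C = Vt/(Pplat − PEEP) = 418.0 / (11 − 6) = 418.0/5.0 = 83.6 mL/cmH2O.
τ = R × C = 16.842 × 0.0836 L/cmH2O = 1.408 s.
t = −τ·ln(1 − 0.94) = −1.408·ln(0.06) = 3.961 s.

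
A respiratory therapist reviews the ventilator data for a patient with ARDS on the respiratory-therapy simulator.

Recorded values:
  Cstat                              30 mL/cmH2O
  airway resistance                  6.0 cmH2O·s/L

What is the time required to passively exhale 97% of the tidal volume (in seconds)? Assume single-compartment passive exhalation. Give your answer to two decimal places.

τ = R × C = 6.0 × 30 mL/cmH2O = 6.0 × 0.030 L/cmH2O = 0.18 s.
Exhaled fraction f = 1 − e^(−t/τ) → t = −τ·ln(1 − f) = −0.18·ln(0.03) = 0.6312 s.

0.63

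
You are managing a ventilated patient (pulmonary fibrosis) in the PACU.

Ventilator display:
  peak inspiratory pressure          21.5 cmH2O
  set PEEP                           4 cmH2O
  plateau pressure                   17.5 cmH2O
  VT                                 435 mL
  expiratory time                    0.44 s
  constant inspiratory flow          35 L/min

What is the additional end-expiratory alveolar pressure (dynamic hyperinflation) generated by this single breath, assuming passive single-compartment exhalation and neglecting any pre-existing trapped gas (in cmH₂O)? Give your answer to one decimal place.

1.8

Flow: 35 L/min ÷ 60 = 0.5833 L/s.
R = (PIP − Pplat)/V̇ = (21.5 − 17.5) / 0.5833 = 4.0/0.5833 = 6.858 cmH2O·s/L.
C = Vt/(Pplat − PEEP) = 435.0 / (17.5 − 4) = 435.0/13.5 = 32.222 mL/cmH2O.
τ = R × C = 6.858 × 0.03222 L/cmH2O = 0.221 s.
Fraction remaining = e^(−Te/τ) = e^(−0.44/0.221) = 0.1366; trapped volume = 435.0 × 0.1366 = 59.421 mL.
Additional alveolar pressure from trapping ≈ V_trapped / C = 59.421 / 32.222 = 1.844 cmH2O.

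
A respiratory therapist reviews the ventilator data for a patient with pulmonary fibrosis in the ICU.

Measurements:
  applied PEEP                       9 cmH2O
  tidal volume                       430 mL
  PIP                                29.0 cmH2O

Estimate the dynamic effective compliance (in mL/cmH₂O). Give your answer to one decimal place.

21.5

Dynamic compliance = Vt / (PIP − PEEP) = 430 / (29.0 − 9) = 430 / 20.0 = 21.5 mL/cmH2O.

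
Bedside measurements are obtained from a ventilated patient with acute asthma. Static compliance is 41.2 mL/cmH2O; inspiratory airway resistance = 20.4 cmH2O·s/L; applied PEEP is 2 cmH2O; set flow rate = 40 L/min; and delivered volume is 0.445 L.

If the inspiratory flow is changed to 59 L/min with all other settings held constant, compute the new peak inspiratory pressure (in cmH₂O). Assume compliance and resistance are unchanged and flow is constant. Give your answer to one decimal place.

32.9

Flow: 40 L/min ÷ 60 = 0.6667 L/s.
New flow: 59 L/min ÷ 60 = 0.9833 L/s.
PIP = Vt/C + R·V̇ + PEEP (constant-flow equation of motion).
Only the resistive term changes: ΔPIP = R × ΔV̇ = 20.4 × (0.9833 − 0.6667) = 20.4 × 0.3166 = 6.459 cmH2O.
Original PIP = 445/41.2 + 20.4×0.6667 + 2 = 26.402 cmH2O; new PIP = 26.402 + (6.459) = 32.861 cmH2O.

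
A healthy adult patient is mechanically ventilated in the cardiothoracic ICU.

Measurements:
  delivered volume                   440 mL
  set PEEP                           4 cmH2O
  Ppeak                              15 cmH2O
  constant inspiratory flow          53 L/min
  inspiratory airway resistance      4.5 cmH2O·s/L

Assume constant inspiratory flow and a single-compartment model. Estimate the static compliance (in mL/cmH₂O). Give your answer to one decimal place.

Flow: 53 L/min ÷ 60 = 0.8833 L/s.
Equation of motion (constant flow): PIP = Vt/C + R·V̇ + PEEP.
Vt/C = PIP − R·V̇ − PEEP = 15 − 4.5×0.8833 − 4 = 15 − 3.975 − 4 = 7.025 cmH2O.
C = Vt / 7.025 = 440 / 7.025 = 62.633 mL/cmH2O.

62.6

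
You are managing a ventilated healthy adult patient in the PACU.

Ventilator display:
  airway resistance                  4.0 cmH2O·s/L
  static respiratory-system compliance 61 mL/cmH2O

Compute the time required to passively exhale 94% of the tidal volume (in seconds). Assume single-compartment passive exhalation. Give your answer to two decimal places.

0.69

τ = R × C = 4.0 × 61 mL/cmH2O = 4.0 × 0.061 L/cmH2O = 0.244 s.
Exhaled fraction f = 1 − e^(−t/τ) → t = −τ·ln(1 − f) = −0.244·ln(0.06) = 0.6865 s.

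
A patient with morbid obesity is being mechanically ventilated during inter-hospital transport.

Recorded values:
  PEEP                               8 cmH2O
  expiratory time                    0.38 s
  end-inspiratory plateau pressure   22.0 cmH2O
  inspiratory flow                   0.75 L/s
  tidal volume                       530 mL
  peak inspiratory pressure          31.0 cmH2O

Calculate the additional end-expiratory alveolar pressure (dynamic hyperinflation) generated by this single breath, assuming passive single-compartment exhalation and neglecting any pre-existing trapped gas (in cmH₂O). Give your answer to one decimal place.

R = (PIP − Pplat)/V̇ = (31.0 − 22.0) / 0.75 = 9.0/0.75 = 12.0 cmH2O·s/L.
C = Vt/(Pplat − PEEP) = 530.0 / (22.0 − 8) = 530.0/14.0 = 37.857 mL/cmH2O.
τ = R × C = 12.0 × 0.03786 L/cmH2O = 0.4543 s.
Fraction remaining = e^(−Te/τ) = e^(−0.38/0.4543) = 0.4332; trapped volume = 530.0 × 0.4332 = 229.6 mL.
Additional alveolar pressure from trapping ≈ V_trapped / C = 229.6 / 37.857 = 6.065 cmH2O.

6.1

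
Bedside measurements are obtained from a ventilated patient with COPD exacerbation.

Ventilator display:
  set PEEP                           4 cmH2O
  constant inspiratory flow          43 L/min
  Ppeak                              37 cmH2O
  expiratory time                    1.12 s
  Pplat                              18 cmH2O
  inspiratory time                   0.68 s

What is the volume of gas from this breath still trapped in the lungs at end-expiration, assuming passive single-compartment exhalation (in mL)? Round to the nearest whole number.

Flow: 43 L/min ÷ 60 = 0.7167 L/s.
Vt = flow × Ti = 0.7167 L/s × 0.68 s × 1000 mL/L = 487.36 mL.
R = (PIP − Pplat)/V̇ = (37 − 18) / 0.7167 = 19.0/0.7167 = 26.51 cmH2O·s/L.
C = Vt/(Pplat − PEEP) = 487.36 / (18 − 4) = 487.36/14.0 = 34.811 mL/cmH2O.
τ = R × C = 26.51 × 0.03481 L/cmH2O = 0.9228 s.
Fraction remaining = e^(−Te/τ) = e^(−1.12/0.9228) = 0.2971.
Trapped volume = 487.36 × 0.2971 = 144.79 mL.

145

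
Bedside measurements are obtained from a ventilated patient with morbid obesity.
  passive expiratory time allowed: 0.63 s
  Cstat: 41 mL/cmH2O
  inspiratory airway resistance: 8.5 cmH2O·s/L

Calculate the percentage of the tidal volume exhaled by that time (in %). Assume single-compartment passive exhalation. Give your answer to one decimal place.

τ = R × C = 8.5 × 41 mL/cmH2O = 8.5 × 0.041 L/cmH2O = 0.3485 s.
Passive exhalation: V(t)/V₀ = e^(−t/τ) = e^(−0.63/0.3485) = 0.164.
Fraction exhaled = 1 − 0.164 = 0.836 → 83.6%.

83.6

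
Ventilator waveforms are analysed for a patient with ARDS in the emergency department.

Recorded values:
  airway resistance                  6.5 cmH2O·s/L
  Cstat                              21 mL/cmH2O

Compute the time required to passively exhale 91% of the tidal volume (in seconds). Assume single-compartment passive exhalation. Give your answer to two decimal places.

τ = R × C = 6.5 × 21 mL/cmH2O = 6.5 × 0.021 L/cmH2O = 0.1365 s.
Exhaled fraction f = 1 − e^(−t/τ) → t = −τ·ln(1 − f) = −0.1365·ln(0.09) = 0.3287 s.

0.33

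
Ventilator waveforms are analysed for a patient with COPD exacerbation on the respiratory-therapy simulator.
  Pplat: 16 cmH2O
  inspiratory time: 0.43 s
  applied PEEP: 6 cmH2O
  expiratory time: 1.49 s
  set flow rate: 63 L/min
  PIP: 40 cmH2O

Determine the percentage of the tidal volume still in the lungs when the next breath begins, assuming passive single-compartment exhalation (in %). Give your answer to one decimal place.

23.6

Flow: 63 L/min ÷ 60 = 1.05 L/s.
Vt = flow × Ti = 1.05 L/s × 0.43 s × 1000 mL/L = 451.5 mL.
R = (PIP − Pplat)/V̇ = (40 − 16) / 1.05 = 24.0/1.05 = 22.857 cmH2O·s/L.
C = Vt/(Pplat − PEEP) = 451.5 / (16 − 6) = 451.5/10.0 = 45.15 mL/cmH2O.
τ = R × C = 22.857 × 0.04515 L/cmH2O = 1.032 s.
Fraction remaining at end-expiration = e^(−Te/τ) = e^(−1.49/1.032) = 0.236 → 23.6%.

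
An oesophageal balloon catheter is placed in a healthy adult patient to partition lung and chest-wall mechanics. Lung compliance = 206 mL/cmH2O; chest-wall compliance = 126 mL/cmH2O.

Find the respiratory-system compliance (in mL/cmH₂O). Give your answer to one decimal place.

Lung and chest wall are elastances in series: 1/Crs = 1/CL + 1/Ccw.
1/Crs = 1/206 + 1/126 = 0.01279.
Crs = 78.186 mL/cmH2O.

78.2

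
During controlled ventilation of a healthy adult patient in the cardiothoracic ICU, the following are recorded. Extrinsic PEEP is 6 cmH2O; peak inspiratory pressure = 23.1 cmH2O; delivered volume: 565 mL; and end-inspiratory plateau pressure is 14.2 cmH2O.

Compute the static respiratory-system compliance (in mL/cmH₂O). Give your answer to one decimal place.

68.9

Cstat = Vt / (Pplat − PEEP) = 565 / (14.2 − 6) = 565 / 8.2 = 68.902 mL/cmH2O.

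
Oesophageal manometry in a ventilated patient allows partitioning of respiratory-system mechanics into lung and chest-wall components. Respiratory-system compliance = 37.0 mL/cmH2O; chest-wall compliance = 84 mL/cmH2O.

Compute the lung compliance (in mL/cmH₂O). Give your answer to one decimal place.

1/CL = 1/Crs − 1/Ccw.
1/CL = 1/37.0 − 1/84 = 0.01512.
CL = 66.138 mL/cmH2O.

66.1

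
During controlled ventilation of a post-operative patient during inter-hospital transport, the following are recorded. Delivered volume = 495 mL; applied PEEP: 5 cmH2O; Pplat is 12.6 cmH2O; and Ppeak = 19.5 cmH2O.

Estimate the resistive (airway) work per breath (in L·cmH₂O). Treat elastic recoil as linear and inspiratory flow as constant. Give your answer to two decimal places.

3.42

With constant inspiratory flow the resistive pressure is constant at PIP − Pplat = 19.5 − 12.6 = 6.9 cmH2O, so resistive work = 6.9 × 0.495 = 3.416 L·cmH2O.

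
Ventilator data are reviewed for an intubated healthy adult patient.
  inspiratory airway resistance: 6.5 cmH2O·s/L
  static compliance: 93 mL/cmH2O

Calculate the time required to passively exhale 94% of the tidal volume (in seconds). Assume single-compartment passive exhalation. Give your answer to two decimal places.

τ = R × C = 6.5 × 93 mL/cmH2O = 6.5 × 0.093 L/cmH2O = 0.6045 s.
Exhaled fraction f = 1 − e^(−t/τ) → t = −τ·ln(1 − f) = −0.6045·ln(0.06) = 1.701 s.

1.70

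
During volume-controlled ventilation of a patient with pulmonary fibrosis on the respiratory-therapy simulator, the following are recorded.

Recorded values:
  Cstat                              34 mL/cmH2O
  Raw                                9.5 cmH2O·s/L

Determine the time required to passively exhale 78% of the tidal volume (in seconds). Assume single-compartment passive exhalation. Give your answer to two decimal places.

τ = R × C = 9.5 × 34 mL/cmH2O = 9.5 × 0.034 L/cmH2O = 0.323 s.
Exhaled fraction f = 1 − e^(−t/τ) → t = −τ·ln(1 − f) = −0.323·ln(0.22) = 0.4891 s.

0.49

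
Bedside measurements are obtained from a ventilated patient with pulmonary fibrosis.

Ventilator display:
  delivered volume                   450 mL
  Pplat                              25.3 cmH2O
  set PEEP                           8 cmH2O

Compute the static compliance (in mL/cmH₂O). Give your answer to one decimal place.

26.0

Cstat = Vt / (Pplat − PEEP) = 450 / (25.3 − 8) = 450 / 17.3 = 26.012 mL/cmH2O.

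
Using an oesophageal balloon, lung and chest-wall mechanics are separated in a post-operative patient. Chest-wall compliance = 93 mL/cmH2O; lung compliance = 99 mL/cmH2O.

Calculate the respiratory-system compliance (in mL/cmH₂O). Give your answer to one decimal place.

Lung and chest wall are elastances in series: 1/Crs = 1/CL + 1/Ccw.
1/Crs = 1/99 + 1/93 = 0.02085.
Crs = 47.962 mL/cmH2O.

48.0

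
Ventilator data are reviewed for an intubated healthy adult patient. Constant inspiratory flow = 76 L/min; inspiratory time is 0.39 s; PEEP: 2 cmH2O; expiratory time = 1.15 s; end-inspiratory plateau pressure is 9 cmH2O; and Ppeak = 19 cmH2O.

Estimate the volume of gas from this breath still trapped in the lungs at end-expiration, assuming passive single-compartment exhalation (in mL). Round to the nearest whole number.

63

Flow: 76 L/min ÷ 60 = 1.2667 L/s.
Vt = flow × Ti = 1.2667 L/s × 0.39 s × 1000 mL/L = 494.01 mL.
R = (PIP − Pplat)/V̇ = (19 − 9) / 1.2667 = 10.0/1.2667 = 7.895 cmH2O·s/L.
C = Vt/(Pplat − PEEP) = 494.01 / (9 − 2) = 494.01/7.0 = 70.573 mL/cmH2O.
τ = R × C = 7.895 × 0.07057 L/cmH2O = 0.5572 s.
Fraction remaining = e^(−Te/τ) = e^(−1.15/0.5572) = 0.127.
Trapped volume = 494.01 × 0.127 = 62.739 mL.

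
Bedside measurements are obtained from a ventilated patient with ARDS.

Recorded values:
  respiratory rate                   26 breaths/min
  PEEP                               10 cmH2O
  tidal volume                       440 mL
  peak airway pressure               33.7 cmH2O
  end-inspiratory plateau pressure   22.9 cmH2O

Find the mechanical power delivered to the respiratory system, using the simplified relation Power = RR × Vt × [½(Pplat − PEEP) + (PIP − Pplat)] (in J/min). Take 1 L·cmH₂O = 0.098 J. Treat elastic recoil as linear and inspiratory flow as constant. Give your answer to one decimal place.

19.3

Per-breath work = Vt × [½(Pplat−PEEP) + (PIP−Pplat)] = 0.440 × [0.5×12.9 + 10.8] = 0.440 × 17.25 = 7.59 L·cmH2O.
Power = 26 × 7.59 = 197.34 L·cmH2O/min.
× 0.098 J/(L·cmH2O) → 19.339 J/min.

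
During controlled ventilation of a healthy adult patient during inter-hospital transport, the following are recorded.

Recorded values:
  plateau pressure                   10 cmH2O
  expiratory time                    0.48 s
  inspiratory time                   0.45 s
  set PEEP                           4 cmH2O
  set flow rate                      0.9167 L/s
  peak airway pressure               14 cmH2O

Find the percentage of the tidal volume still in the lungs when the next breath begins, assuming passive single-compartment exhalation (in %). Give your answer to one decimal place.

20.2

Vt = flow × Ti = 0.9167 L/s × 0.45 s × 1000 mL/L = 412.52 mL.
R = (PIP − Pplat)/V̇ = (14 − 10) / 0.9167 = 4.0/0.9167 = 4.363 cmH2O·s/L.
C = Vt/(Pplat − PEEP) = 412.52 / (10 − 4) = 412.52/6.0 = 68.753 mL/cmH2O.
τ = R × C = 4.363 × 0.06875 L/cmH2O = 0.3 s.
Fraction remaining at end-expiration = e^(−Te/τ) = e^(−0.48/0.3) = 0.2019 → 20.19%.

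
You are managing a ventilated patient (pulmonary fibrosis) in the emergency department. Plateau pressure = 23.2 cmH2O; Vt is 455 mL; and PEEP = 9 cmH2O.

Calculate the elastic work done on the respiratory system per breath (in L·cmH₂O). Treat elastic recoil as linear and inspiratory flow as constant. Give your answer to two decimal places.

3.23

Elastic work ≈ ½ × (Pplat − PEEP) × Vt = 0.5 × (23.2 − 9) × 0.455 L = 0.5 × 14.2 × 0.455 = 3.231 L·cmH2O.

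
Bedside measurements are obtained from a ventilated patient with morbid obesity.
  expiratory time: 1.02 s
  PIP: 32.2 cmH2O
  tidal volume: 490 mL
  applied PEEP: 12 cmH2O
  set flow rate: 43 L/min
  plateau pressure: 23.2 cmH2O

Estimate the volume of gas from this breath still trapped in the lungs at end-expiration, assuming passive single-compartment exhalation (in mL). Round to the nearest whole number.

77

Flow: 43 L/min ÷ 60 = 0.7167 L/s.
R = (PIP − Pplat)/V̇ = (32.2 − 23.2) / 0.7167 = 9.0/0.7167 = 12.558 cmH2O·s/L.
C = Vt/(Pplat − PEEP) = 490.0 / (23.2 − 12) = 490.0/11.2 = 43.75 mL/cmH2O.
τ = R × C = 12.558 × 0.04375 L/cmH2O = 0.5494 s.
Fraction remaining = e^(−Te/τ) = e^(−1.02/0.5494) = 0.1562.
Trapped volume = 490.0 × 0.1562 = 76.538 mL.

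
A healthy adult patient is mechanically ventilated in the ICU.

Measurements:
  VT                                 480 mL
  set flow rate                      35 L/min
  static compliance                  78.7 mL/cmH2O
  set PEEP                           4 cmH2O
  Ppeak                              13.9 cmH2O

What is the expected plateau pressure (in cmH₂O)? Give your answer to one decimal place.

Pplat = PEEP + Vt / Cstat = 4 + 480 / 78.7 = 4 + 6.099 = 10.099 cmH2O.

10.1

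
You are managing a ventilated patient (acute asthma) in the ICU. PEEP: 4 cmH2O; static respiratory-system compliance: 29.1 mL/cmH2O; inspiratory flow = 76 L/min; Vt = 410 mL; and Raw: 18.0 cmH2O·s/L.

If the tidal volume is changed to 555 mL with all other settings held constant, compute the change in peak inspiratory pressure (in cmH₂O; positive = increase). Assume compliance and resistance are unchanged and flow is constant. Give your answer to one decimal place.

PIP = Vt/C + R·V̇ + PEEP (constant-flow equation of motion).
Only the elastic term changes: ΔPIP = ΔVt / C = (555 − 410) / 29.1 = 4.983 cmH2O.

5.0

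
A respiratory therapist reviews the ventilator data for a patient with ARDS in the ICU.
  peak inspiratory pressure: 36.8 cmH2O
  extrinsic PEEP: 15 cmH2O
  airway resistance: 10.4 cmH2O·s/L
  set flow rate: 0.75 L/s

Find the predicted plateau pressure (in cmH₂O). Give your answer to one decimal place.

Pplat = PIP − Raw × flow = 36.8 − 10.4 × 0.75 = 36.8 − 7.8 = 29.0 cmH2O.

29.0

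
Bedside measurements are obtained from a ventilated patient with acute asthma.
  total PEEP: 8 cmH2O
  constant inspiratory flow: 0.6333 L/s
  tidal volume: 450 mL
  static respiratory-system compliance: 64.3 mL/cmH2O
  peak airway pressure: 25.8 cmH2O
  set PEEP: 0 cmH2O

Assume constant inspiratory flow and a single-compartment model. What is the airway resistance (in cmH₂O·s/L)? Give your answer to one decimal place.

17.1

Total PEEP = 8 cmH2O (set 0 + intrinsic 8); this is the baseline alveolar pressure.
Equation of motion (constant flow): PIP = Vt/C + R·V̇ + PEEP.
R·V̇ = PIP − Vt/C − PEEP = 25.8 − 450/64.3 − 8 = 25.8 − 6.998 − 8 = 10.802 cmH2O.
R = 10.802 / 0.6333 = 17.057 cmH2O·s/L.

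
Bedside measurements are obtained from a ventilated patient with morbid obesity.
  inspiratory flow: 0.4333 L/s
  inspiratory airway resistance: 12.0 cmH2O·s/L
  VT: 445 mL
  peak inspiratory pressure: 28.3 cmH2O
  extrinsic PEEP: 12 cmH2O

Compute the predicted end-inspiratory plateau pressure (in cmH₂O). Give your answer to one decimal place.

23.1

Pplat = PIP − Raw × flow = 28.3 − 12.0 × 0.4333 = 28.3 − 5.2 = 23.1 cmH2O.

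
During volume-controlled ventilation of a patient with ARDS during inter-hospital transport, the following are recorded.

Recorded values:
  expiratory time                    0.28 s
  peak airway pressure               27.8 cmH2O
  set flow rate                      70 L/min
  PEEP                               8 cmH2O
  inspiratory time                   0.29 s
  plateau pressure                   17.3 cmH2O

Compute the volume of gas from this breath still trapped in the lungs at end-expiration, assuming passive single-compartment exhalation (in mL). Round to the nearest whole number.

Flow: 70 L/min ÷ 60 = 1.1667 L/s.
Vt = flow × Ti = 1.1667 L/s × 0.29 s × 1000 mL/L = 338.34 mL.
R = (PIP − Pplat)/V̇ = (27.8 − 17.3) / 1.1667 = 10.5/1.1667 = 9.0 cmH2O·s/L.
C = Vt/(Pplat − PEEP) = 338.34 / (17.3 − 8) = 338.34/9.3 = 36.381 mL/cmH2O.
τ = R × C = 9.0 × 0.03638 L/cmH2O = 0.3274 s.
Fraction remaining = e^(−Te/τ) = e^(−0.28/0.3274) = 0.4252.
Trapped volume = 338.34 × 0.4252 = 143.86 mL.

144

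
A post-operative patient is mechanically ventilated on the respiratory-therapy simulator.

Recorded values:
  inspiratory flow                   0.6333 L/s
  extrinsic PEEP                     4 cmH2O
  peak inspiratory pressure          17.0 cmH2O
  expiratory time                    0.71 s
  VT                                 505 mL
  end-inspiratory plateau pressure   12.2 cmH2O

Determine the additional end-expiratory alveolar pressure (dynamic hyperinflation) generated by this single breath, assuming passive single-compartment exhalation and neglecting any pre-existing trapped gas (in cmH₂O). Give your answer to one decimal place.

R = (PIP − Pplat)/V̇ = (17.0 − 12.2) / 0.6333 = 4.8/0.6333 = 7.579 cmH2O·s/L.
C = Vt/(Pplat − PEEP) = 505.0 / (12.2 − 4) = 505.0/8.2 = 61.585 mL/cmH2O.
τ = R × C = 7.579 × 0.06159 L/cmH2O = 0.4668 s.
Fraction remaining = e^(−Te/τ) = e^(−0.71/0.4668) = 0.2185; trapped volume = 505.0 × 0.2185 = 110.34 mL.
Additional alveolar pressure from trapping ≈ V_trapped / C = 110.34 / 61.585 = 1.792 cmH2O.

1.8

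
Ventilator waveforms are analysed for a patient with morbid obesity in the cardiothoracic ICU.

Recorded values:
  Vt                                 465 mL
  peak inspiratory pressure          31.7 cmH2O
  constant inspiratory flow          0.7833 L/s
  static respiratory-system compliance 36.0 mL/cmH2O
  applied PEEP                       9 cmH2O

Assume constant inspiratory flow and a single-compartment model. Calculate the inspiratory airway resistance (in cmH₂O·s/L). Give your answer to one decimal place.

12.5

Equation of motion (constant flow): PIP = Vt/C + R·V̇ + PEEP.
R·V̇ = PIP − Vt/C − PEEP = 31.7 − 465/36.0 − 9 = 31.7 − 12.917 − 9 = 9.783 cmH2O.
R = 9.783 / 0.7833 = 12.489 cmH2O·s/L.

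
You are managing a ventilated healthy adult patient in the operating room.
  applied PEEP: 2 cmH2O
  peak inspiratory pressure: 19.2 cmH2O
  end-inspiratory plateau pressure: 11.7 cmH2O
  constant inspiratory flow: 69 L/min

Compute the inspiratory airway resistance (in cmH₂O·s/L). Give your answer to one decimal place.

6.5

Flow: 69 L/min ÷ 60 = 1.15 L/s.
Raw = (PIP − Pplat) / flow = (19.2 − 11.7) / 1.15 = 7.5 / 1.15 = 6.522 cmH2O·s/L.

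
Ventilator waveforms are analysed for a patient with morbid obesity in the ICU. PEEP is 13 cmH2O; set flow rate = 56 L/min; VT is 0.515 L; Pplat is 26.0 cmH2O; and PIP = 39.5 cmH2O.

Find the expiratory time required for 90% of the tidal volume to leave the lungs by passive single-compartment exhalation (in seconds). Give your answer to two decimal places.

1.32

Flow: 56 L/min ÷ 60 = 0.9333 L/s.
R = (PIP − Pplat)/V̇ = (39.5 − 26.0) / 0.9333 = 13.5/0.9333 = 14.465 cmH2O·s/L.
C = Vt/(Pplat − PEEP) = 515.0 / (26.0 − 13) = 515.0/13.0 = 39.615 mL/cmH2O.
τ = R × C = 14.465 × 0.03962 L/cmH2O = 0.5731 s.
t = −τ·ln(1 − 0.90) = −0.5731·ln(0.1) = 1.32 s.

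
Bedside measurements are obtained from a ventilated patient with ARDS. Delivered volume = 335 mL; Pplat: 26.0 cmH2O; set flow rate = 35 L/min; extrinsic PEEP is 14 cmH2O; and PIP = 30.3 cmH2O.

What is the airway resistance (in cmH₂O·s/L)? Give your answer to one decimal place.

7.4

Flow: 35 L/min ÷ 60 = 0.5833 L/s.
Raw = (PIP − Pplat) / flow = (30.3 − 26.0) / 0.5833 = 4.3 / 0.5833 = 7.372 cmH2O·s/L.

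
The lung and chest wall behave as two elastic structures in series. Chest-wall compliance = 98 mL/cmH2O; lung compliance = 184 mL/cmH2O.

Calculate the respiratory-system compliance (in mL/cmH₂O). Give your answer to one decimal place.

63.9

Lung and chest wall are elastances in series: 1/Crs = 1/CL + 1/Ccw.
1/Crs = 1/184 + 1/98 = 0.01564.
Crs = 63.939 mL/cmH2O.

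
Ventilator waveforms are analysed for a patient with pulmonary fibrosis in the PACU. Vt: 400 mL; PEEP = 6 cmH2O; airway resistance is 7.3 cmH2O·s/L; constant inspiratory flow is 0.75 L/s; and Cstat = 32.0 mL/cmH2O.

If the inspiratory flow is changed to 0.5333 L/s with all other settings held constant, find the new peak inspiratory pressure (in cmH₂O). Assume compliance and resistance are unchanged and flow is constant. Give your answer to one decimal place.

22.4

PIP = Vt/C + R·V̇ + PEEP (constant-flow equation of motion).
Only the resistive term changes: ΔPIP = R × ΔV̇ = 7.3 × (0.5333 − 0.75) = 7.3 × -0.2167 = -1.582 cmH2O.
Original PIP = 400/32.0 + 7.3×0.75 + 6 = 23.975 cmH2O; new PIP = 23.975 + (-1.582) = 22.393 cmH2O.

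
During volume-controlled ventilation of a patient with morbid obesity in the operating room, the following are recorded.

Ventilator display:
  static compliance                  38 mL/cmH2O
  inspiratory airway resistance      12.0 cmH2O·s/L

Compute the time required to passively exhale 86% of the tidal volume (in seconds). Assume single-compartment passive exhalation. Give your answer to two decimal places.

0.90

τ = R × C = 12.0 × 38 mL/cmH2O = 12.0 × 0.038 L/cmH2O = 0.456 s.
Exhaled fraction f = 1 − e^(−t/τ) → t = −τ·ln(1 − f) = −0.456·ln(0.14) = 0.8965 s.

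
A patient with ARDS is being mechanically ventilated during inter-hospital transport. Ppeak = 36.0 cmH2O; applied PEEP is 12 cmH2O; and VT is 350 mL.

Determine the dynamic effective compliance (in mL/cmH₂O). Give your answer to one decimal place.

Dynamic compliance = Vt / (PIP − PEEP) = 350 / (36.0 − 12) = 350 / 24.0 = 14.583 mL/cmH2O.

14.6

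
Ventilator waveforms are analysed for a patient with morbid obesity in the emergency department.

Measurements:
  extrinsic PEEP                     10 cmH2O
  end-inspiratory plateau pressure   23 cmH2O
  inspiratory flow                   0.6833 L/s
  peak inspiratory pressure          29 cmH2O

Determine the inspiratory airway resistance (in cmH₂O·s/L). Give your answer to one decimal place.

8.8

Raw = (PIP − Pplat) / flow = (29 − 23) / 0.6833 = 6.0 / 0.6833 = 8.781 cmH2O·s/L.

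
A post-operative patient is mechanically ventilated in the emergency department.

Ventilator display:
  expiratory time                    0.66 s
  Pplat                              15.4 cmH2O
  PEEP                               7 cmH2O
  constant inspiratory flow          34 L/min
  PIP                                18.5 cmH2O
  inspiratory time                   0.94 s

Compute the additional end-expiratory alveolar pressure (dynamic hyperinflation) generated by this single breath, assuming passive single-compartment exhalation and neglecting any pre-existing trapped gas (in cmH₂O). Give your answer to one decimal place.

1.3

Flow: 34 L/min ÷ 60 = 0.5667 L/s.
Vt = flow × Ti = 0.5667 L/s × 0.94 s × 1000 mL/L = 532.7 mL.
R = (PIP − Pplat)/V̇ = (18.5 − 15.4) / 0.5667 = 3.1/0.5667 = 5.47 cmH2O·s/L.
C = Vt/(Pplat − PEEP) = 532.7 / (15.4 − 7) = 532.7/8.4 = 63.417 mL/cmH2O.
τ = R × C = 5.47 × 0.06342 L/cmH2O = 0.3469 s.
Fraction remaining = e^(−Te/τ) = e^(−0.66/0.3469) = 0.1492; trapped volume = 532.7 × 0.1492 = 79.479 mL.
Additional alveolar pressure from trapping ≈ V_trapped / C = 79.479 / 63.417 = 1.253 cmH2O.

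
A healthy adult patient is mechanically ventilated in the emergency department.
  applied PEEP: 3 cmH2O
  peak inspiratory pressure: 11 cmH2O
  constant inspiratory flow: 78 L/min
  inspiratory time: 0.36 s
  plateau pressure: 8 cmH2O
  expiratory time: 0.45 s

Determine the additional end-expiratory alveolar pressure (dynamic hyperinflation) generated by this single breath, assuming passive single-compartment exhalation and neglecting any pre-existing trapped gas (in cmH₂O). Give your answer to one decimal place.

Flow: 78 L/min ÷ 60 = 1.3 L/s.
Vt = flow × Ti = 1.3 L/s × 0.36 s × 1000 mL/L = 468.0 mL.
R = (PIP − Pplat)/V̇ = (11 − 8) / 1.3 = 3.0/1.3 = 2.308 cmH2O·s/L.
C = Vt/(Pplat − PEEP) = 468.0 / (8 − 3) = 468.0/5.0 = 93.6 mL/cmH2O.
τ = R × C = 2.308 × 0.0936 L/cmH2O = 0.216 s.
Fraction remaining = e^(−Te/τ) = e^(−0.45/0.216) = 0.1245; trapped volume = 468.0 × 0.1245 = 58.266 mL.
Additional alveolar pressure from trapping ≈ V_trapped / C = 58.266 / 93.6 = 0.6225 cmH2O.

0.6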